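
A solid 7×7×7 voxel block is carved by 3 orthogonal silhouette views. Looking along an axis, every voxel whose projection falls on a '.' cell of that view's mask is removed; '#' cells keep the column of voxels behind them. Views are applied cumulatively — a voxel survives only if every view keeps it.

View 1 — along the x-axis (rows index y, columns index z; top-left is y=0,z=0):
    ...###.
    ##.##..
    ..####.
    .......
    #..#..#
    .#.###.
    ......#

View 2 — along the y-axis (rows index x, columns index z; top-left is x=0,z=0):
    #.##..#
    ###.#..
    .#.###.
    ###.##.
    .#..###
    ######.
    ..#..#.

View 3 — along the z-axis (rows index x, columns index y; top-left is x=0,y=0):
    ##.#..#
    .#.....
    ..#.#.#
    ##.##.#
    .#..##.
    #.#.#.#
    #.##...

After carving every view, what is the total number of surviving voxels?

initial block: 7^3 = 343
  1. axis=0 (YZ plane), |mask|=19  ⇒  voxels=133
  2. axis=1 (XZ plane), |mask|=29  ⇒  voxels=77
  3. axis=2 (XY plane), |mask|=23  ⇒  voxels=35

voxel count = 35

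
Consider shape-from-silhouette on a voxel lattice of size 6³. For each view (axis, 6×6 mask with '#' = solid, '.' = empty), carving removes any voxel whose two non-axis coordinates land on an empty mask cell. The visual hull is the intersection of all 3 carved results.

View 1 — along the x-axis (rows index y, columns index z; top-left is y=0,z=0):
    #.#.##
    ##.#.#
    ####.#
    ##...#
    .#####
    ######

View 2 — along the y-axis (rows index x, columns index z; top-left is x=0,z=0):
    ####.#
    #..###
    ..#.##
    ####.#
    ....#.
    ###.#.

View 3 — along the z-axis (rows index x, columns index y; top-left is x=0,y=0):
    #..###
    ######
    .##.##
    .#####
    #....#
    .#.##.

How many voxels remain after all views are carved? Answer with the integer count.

|visual hull| = 72

initial block: 6^3 = 216
after view 1 [x-axis, 27 of 36 cells solid] → remaining = 162
after view 2 [y-axis, 22 of 36 cells solid] → remaining = 99
after view 3 [z-axis, 24 of 36 cells solid] → remaining = 72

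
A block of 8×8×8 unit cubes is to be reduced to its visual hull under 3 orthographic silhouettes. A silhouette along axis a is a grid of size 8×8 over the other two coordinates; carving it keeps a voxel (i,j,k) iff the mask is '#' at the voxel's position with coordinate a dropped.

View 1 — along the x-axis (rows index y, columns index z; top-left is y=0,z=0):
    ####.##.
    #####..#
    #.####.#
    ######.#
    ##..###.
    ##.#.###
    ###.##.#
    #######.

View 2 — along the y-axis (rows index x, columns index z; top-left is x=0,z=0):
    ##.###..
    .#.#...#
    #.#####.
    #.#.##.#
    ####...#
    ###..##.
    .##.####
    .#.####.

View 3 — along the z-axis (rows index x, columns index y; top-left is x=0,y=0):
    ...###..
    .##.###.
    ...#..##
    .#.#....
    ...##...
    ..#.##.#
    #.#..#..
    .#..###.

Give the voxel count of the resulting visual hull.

start: 8×8×8 = 512 voxels
step 1: project along x, AND mask (49/64) → |grid| = 392
step 2: project along y, AND mask (40/64) → |grid| = 250
step 3: project along z, AND mask (26/64) → |grid| = 97

|visual hull| = 97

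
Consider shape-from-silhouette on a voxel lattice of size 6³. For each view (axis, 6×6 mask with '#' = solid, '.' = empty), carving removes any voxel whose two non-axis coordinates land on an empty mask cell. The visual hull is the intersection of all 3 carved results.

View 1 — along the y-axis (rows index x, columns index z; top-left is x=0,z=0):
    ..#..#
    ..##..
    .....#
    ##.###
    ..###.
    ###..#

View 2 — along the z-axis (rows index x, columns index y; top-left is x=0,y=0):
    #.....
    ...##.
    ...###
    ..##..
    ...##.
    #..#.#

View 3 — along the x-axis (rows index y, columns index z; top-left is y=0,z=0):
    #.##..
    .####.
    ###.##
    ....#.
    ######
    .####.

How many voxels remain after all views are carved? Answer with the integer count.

17 voxels

start: 6×6×6 = 216 voxels
  1. axis=1 (XZ plane), |mask|=17  ⇒  voxels=102
  2. axis=2 (XY plane), |mask|=13  ⇒  voxels=37
  3. axis=0 (YZ plane), |mask|=23  ⇒  voxels=17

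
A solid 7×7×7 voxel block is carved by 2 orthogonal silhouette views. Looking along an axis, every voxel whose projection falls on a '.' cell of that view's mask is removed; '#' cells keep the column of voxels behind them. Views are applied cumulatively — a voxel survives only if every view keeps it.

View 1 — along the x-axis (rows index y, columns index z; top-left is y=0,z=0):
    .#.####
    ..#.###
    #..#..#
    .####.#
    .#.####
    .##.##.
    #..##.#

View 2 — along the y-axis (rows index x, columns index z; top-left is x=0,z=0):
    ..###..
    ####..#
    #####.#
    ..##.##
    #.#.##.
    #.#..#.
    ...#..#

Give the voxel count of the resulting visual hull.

before carving: 343 voxels (7×7×7)
[1] x-view keeps 30 columns → grid now 210
[2] y-view keeps 27 columns → grid now 113

voxel count = 113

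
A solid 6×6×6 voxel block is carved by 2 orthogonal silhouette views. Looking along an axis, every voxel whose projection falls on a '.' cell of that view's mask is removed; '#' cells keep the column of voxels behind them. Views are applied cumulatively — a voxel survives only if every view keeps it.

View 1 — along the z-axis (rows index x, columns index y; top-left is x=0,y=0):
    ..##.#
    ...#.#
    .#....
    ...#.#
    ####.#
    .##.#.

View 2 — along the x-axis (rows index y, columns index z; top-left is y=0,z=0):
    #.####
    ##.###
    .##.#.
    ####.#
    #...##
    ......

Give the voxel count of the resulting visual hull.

52 voxels

full grid |V| = 216
[1] z-view keeps 16 columns → grid now 96
[2] x-view keeps 21 columns → grid now 52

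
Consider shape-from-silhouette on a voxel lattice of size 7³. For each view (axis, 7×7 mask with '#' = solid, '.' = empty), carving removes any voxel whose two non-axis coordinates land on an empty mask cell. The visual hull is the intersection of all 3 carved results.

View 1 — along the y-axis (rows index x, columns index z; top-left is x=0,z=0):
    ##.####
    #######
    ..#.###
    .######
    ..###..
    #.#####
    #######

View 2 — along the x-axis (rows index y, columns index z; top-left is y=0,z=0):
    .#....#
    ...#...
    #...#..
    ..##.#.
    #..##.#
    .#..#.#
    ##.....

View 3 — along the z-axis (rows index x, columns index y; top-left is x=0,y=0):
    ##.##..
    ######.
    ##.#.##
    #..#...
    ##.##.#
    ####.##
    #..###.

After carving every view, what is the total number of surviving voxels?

initial block: 7^3 = 343
  1. axis=1 (XZ plane), |mask|=39  ⇒  voxels=273
  2. axis=0 (YZ plane), |mask|=17  ⇒  voxels=93
  3. axis=2 (XY plane), |mask|=32  ⇒  voxels=61

61 voxels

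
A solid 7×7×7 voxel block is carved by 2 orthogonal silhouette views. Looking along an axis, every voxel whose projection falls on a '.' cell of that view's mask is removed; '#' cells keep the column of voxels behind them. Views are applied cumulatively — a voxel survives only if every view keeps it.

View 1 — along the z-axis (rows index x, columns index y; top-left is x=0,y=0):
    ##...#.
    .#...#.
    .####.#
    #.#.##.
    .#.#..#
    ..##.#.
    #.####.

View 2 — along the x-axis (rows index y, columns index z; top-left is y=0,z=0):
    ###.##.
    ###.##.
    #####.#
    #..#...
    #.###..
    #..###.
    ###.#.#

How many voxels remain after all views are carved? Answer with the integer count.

before carving: 343 voxels (7×7×7)
after view 1 [z-axis, 25 of 49 cells solid] → remaining = 175
after view 2 [x-axis, 31 of 49 cells solid] → remaining = 109

|visual hull| = 109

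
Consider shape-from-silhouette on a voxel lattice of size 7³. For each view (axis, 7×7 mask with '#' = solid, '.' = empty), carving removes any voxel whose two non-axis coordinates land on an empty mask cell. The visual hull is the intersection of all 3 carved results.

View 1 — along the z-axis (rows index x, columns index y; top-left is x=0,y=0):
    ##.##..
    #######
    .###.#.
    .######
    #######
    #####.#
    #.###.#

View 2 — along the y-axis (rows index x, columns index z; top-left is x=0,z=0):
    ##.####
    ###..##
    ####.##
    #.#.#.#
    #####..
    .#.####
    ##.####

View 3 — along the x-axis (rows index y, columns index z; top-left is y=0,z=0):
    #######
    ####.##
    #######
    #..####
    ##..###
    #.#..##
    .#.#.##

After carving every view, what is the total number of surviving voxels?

|visual hull| = 163

before carving: 343 voxels (7×7×7)
after view 1 [z-axis, 39 of 49 cells solid] → remaining = 273
after view 2 [y-axis, 37 of 49 cells solid] → remaining = 202
after view 3 [x-axis, 38 of 49 cells solid] → remaining = 163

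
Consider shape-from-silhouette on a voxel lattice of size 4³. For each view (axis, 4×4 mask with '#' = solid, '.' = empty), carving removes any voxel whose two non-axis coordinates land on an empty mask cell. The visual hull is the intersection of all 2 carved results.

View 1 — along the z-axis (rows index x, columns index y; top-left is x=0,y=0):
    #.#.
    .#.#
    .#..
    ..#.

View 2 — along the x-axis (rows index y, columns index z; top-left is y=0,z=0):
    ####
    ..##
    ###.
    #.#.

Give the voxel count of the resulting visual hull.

voxel count = 16

full grid |V| = 64
carve view 1 (along z, XY-mask fill 6/16): 24 voxels remain
carve view 2 (along x, YZ-mask fill 11/16): 16 voxels remain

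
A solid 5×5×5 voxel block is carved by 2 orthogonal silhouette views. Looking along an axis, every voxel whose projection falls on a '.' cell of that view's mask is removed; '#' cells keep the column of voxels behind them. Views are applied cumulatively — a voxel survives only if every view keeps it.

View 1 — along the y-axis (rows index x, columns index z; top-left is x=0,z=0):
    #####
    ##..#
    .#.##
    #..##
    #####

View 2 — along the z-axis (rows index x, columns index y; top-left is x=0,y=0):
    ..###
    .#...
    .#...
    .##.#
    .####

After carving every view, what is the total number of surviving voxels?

full grid |V| = 125
after view 1 [y-axis, 19 of 25 cells solid] → remaining = 95
after view 2 [z-axis, 12 of 25 cells solid] → remaining = 50

voxel count = 50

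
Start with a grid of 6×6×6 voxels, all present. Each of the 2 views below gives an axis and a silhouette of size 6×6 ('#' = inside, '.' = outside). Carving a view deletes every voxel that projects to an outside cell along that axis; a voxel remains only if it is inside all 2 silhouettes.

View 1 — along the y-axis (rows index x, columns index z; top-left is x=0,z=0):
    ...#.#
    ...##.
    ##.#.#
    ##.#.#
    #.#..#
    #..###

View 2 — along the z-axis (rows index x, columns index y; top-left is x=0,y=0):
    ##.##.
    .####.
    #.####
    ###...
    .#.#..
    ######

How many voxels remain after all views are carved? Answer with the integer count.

start: 6×6×6 = 216 voxels
V1 y: intersect with XZ mask (19 set) -- 114 left
V2 z: intersect with XY mask (24 set) -- 78 left

voxel count = 78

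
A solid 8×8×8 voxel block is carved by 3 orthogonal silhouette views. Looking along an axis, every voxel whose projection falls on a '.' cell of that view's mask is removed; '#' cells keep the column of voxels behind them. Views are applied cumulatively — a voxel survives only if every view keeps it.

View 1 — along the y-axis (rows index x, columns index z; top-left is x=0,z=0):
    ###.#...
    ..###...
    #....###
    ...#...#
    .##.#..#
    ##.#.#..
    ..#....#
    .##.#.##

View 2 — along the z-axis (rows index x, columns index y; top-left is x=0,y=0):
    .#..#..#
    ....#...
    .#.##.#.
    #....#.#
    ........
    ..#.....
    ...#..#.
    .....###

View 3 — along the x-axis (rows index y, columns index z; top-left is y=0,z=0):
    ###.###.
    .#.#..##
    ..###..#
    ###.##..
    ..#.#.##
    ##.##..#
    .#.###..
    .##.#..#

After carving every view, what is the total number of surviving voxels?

start: 8×8×8 = 512 voxels
step 1: project along y, AND mask (28/64) → |grid| = 224
step 2: project along z, AND mask (17/64) → |grid| = 60
step 3: project along x, AND mask (36/64) → |grid| = 29

remaining voxels: 29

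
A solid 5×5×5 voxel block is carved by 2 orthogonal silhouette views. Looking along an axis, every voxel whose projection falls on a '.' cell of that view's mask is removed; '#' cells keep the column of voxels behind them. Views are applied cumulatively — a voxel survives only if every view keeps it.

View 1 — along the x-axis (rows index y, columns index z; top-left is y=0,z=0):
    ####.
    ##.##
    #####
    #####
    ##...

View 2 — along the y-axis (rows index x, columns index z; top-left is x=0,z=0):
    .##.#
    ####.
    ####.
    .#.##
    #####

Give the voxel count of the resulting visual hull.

remaining voxels: 77

full grid |V| = 125
V1 x: intersect with YZ mask (20 set) -- 100 left
V2 y: intersect with XZ mask (19 set) -- 77 left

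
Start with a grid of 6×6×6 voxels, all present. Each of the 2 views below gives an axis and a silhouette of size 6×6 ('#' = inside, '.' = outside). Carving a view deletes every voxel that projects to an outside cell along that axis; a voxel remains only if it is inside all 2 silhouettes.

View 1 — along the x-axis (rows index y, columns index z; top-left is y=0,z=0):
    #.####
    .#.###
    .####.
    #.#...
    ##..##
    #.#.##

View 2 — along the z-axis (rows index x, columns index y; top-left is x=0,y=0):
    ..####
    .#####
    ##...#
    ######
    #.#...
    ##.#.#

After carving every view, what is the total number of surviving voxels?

92 voxels

start: 6×6×6 = 216 voxels
V1 x: intersect with YZ mask (23 set) -- 138 left
V2 z: intersect with XY mask (24 set) -- 92 left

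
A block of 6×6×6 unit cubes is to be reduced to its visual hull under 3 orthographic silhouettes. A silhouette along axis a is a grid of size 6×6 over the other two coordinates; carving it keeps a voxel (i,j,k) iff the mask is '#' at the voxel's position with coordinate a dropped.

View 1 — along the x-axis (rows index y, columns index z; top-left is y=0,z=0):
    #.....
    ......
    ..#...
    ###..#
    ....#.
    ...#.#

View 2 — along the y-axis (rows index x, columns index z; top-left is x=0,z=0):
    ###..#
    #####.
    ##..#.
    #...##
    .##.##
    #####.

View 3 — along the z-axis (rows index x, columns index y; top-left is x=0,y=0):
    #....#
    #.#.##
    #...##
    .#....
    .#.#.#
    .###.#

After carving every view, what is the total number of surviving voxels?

17 voxels

start: 6×6×6 = 216 voxels
carve view 1 (along x, YZ-mask fill 9/36): 54 voxels remain
carve view 2 (along y, XZ-mask fill 24/36): 36 voxels remain
carve view 3 (along z, XY-mask fill 17/36): 17 voxels remain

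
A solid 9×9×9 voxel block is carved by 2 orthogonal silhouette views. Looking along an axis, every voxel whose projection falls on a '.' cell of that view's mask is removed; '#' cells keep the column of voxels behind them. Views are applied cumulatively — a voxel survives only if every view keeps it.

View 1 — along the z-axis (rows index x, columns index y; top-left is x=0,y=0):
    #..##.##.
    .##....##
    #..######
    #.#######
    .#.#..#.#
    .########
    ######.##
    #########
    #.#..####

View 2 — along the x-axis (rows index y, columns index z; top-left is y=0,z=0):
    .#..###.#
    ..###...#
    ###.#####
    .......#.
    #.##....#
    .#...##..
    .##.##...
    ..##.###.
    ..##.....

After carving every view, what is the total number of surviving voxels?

start: 9×9×9 = 729 voxels
  1. axis=2 (XY plane), |mask|=59  ⇒  voxels=531
  2. axis=0 (YZ plane), |mask|=36  ⇒  voxels=231

voxel count = 231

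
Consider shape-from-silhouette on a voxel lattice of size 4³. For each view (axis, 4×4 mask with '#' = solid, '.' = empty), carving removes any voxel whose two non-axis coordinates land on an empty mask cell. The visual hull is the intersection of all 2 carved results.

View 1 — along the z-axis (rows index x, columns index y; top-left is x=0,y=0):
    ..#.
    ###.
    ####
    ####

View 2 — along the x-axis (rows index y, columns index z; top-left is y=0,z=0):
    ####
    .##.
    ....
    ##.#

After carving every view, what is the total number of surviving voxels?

initial block: 4^3 = 64
after view 1 [z-axis, 12 of 16 cells solid] → remaining = 48
after view 2 [x-axis, 9 of 16 cells solid] → remaining = 24

remaining voxels: 24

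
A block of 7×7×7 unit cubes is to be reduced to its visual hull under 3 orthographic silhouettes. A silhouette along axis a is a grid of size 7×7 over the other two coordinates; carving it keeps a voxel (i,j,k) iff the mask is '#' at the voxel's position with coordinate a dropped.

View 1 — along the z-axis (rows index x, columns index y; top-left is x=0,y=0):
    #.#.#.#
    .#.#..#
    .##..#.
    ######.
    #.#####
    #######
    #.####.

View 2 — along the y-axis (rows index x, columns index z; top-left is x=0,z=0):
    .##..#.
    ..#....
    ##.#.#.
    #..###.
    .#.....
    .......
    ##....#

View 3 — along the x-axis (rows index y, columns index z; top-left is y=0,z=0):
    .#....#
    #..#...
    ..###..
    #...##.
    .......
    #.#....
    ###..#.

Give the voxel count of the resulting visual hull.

before carving: 343 voxels (7×7×7)
step 1: project along z, AND mask (34/49) → |grid| = 238
step 2: project along y, AND mask (16/49) → |grid| = 72
step 3: project along x, AND mask (16/49) → |grid| = 24

|visual hull| = 24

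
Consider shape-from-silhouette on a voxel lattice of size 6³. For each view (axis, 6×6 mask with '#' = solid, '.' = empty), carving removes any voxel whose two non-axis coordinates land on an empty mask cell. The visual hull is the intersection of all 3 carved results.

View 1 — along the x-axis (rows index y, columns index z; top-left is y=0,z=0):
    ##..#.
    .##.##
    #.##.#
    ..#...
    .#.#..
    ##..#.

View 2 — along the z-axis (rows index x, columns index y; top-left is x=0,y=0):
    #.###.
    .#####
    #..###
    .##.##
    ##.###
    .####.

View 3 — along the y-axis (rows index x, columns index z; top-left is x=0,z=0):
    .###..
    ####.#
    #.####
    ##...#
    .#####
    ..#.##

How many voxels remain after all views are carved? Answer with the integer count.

remaining voxels: 48

full grid |V| = 216
carve view 1 (along x, YZ-mask fill 17/36): 102 voxels remain
carve view 2 (along z, XY-mask fill 26/36): 70 voxels remain
carve view 3 (along y, XZ-mask fill 24/36): 48 voxels remain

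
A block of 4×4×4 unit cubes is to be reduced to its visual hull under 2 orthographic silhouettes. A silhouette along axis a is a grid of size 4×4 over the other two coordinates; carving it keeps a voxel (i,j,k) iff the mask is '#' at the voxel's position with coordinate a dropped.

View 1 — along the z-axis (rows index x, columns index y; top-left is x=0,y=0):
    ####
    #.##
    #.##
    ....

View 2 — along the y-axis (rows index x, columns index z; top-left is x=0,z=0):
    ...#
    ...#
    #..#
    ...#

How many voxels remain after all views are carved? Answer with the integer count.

initial block: 4^3 = 64
step 1: project along z, AND mask (10/16) → |grid| = 40
step 2: project along y, AND mask (5/16) → |grid| = 13

remaining voxels: 13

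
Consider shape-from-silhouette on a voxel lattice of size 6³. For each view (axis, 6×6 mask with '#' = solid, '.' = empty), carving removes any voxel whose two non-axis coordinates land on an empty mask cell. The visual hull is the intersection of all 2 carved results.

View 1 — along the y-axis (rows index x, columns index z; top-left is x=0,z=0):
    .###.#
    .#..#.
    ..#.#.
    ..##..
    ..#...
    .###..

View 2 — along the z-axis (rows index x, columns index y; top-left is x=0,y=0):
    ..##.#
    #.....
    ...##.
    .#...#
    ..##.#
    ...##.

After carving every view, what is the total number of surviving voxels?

voxel count = 31

initial block: 6^3 = 216
step 1: project along y, AND mask (14/36) → |grid| = 84
step 2: project along z, AND mask (13/36) → |grid| = 31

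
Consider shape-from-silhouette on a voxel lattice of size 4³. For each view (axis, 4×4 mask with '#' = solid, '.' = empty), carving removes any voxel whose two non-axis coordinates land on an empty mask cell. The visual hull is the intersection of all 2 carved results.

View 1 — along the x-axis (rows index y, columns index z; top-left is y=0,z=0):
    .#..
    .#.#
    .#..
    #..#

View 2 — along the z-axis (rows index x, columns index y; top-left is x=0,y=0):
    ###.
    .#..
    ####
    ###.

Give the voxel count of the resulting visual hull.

before carving: 64 voxels (4×4×4)
after view 1 [x-axis, 6 of 16 cells solid] → remaining = 24
after view 2 [z-axis, 11 of 16 cells solid] → remaining = 16

voxel count = 16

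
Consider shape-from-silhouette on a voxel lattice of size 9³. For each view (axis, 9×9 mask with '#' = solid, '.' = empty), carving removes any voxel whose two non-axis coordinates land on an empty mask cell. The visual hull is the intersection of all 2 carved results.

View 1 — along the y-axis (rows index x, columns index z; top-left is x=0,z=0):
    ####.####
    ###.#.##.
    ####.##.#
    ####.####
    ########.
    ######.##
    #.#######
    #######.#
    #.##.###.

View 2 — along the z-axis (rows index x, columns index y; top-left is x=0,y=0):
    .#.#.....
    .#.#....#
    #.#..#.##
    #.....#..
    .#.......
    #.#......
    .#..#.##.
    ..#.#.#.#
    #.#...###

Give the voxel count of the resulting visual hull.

full grid |V| = 729
carve view 1 (along y, XZ-mask fill 67/81): 603 voxels remain
carve view 2 (along z, XY-mask fill 28/81): 203 voxels remain

|visual hull| = 203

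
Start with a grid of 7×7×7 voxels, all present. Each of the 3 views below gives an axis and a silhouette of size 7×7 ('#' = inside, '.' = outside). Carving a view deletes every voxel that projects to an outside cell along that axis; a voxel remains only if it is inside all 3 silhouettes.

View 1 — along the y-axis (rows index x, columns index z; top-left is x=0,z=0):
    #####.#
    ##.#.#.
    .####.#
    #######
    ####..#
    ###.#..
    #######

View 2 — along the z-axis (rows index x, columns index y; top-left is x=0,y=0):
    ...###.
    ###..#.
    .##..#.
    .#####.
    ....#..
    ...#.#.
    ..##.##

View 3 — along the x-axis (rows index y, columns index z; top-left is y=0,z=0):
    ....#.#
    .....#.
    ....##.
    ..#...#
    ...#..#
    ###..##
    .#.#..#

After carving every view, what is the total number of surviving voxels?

remaining voxels: 47

start: 7×7×7 = 343 voxels
  1. axis=1 (XZ plane), |mask|=38  ⇒  voxels=266
  2. axis=2 (XY plane), |mask|=22  ⇒  voxels=125
  3. axis=0 (YZ plane), |mask|=17  ⇒  voxels=47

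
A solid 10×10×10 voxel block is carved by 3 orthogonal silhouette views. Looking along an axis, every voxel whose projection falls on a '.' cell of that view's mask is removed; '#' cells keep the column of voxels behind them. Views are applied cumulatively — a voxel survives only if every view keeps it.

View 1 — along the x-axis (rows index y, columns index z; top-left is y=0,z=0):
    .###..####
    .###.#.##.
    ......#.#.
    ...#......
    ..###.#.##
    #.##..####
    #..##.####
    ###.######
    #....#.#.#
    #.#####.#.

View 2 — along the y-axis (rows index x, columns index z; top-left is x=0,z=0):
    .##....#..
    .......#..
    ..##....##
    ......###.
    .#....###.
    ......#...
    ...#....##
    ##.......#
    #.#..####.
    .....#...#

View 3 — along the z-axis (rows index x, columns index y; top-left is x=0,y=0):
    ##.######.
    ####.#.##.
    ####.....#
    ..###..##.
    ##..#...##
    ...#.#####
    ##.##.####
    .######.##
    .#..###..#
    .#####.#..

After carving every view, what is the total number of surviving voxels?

107 voxels

start: 10×10×10 = 1000 voxels
V1 x: intersect with YZ mask (56 set) -- 560 left
V2 y: intersect with XZ mask (30 set) -- 181 left
V3 z: intersect with XY mask (63 set) -- 107 left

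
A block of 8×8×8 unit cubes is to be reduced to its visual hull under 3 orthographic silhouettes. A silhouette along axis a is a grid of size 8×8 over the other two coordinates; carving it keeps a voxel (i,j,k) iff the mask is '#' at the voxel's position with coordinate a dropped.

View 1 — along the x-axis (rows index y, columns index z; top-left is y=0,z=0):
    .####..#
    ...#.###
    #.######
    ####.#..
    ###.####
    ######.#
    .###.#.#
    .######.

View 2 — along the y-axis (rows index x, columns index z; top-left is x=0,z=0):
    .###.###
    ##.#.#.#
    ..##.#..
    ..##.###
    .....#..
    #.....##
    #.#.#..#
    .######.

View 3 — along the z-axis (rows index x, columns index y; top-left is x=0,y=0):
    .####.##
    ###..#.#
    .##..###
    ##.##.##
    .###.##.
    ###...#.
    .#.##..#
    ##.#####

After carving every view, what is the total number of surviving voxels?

before carving: 512 voxels (8×8×8)
[1] x-view keeps 46 columns → grid now 368
[2] y-view keeps 33 columns → grid now 198
[3] z-view keeps 42 columns → grid now 134

remaining voxels: 134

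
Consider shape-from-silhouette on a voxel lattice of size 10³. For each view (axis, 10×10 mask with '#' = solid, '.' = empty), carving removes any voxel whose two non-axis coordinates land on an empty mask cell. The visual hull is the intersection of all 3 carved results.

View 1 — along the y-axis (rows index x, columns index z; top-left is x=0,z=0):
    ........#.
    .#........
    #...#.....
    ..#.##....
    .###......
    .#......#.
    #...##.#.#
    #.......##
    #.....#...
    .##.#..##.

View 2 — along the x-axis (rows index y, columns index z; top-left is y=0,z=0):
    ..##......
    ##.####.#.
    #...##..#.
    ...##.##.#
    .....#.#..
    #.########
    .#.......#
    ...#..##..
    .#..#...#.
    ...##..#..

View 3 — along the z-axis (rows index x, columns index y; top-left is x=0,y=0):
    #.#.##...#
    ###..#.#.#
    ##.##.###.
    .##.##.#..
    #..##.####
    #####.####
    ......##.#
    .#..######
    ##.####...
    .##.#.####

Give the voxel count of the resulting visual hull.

start: 10×10×10 = 1000 voxels
[1] y-view keeps 27 columns → grid now 270
[2] x-view keeps 40 columns → grid now 104
[3] z-view keeps 62 columns → grid now 57

57 voxels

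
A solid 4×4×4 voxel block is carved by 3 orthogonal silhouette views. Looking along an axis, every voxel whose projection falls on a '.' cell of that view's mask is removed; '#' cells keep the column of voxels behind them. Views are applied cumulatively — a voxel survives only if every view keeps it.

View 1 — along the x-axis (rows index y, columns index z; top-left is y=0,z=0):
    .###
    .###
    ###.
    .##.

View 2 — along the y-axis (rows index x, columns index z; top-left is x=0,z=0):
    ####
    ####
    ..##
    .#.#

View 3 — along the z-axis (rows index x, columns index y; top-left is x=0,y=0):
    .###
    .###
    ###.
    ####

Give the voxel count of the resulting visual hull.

full grid |V| = 64
[1] x-view keeps 11 columns → grid now 44
[2] y-view keeps 12 columns → grid now 34
[3] z-view keeps 13 columns → grid now 27

remaining voxels: 27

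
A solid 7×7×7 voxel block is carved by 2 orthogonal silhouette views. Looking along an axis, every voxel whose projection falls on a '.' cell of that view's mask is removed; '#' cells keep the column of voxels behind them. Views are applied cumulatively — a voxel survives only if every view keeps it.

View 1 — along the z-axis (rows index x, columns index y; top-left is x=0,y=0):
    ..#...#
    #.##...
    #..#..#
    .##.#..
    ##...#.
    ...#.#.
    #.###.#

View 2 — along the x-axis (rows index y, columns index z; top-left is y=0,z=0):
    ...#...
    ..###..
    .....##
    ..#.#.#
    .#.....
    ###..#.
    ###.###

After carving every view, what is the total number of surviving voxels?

remaining voxels: 58

start: 7×7×7 = 343 voxels
after view 1 [z-axis, 21 of 49 cells solid] → remaining = 147
after view 2 [x-axis, 20 of 49 cells solid] → remaining = 58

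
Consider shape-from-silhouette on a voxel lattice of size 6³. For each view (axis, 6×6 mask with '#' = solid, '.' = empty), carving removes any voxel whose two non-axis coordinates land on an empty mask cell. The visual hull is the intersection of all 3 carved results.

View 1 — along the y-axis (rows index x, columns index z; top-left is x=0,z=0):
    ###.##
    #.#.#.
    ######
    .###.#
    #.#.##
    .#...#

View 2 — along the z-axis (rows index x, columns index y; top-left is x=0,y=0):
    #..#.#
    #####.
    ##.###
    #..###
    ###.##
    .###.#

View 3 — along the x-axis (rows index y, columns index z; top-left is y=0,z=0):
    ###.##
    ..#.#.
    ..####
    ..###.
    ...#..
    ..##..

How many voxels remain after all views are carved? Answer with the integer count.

start: 6×6×6 = 216 voxels
V1 y: intersect with XZ mask (24 set) -- 144 left
V2 z: intersect with XY mask (26 set) -- 104 left
V3 x: intersect with YZ mask (17 set) -- 49 left

49 voxels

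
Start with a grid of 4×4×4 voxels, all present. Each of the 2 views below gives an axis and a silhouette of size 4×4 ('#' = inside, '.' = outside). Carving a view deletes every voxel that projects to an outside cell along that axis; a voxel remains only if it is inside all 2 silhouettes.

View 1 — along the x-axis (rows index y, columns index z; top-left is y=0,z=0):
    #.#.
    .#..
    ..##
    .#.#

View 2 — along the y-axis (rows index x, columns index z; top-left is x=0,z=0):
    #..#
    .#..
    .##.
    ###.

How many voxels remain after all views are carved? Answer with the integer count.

voxel count = 14

full grid |V| = 64
carve view 1 (along x, YZ-mask fill 7/16): 28 voxels remain
carve view 2 (along y, XZ-mask fill 8/16): 14 voxels remain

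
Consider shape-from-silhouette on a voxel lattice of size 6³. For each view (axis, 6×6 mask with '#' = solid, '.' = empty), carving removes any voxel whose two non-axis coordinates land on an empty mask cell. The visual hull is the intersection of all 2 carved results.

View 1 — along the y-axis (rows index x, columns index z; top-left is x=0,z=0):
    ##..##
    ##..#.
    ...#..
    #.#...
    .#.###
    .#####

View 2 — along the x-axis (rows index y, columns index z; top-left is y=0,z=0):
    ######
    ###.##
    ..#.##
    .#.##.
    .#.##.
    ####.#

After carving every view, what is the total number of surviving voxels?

start: 6×6×6 = 216 voxels
after view 1 [y-axis, 19 of 36 cells solid] → remaining = 114
after view 2 [x-axis, 25 of 36 cells solid] → remaining = 81

remaining voxels: 81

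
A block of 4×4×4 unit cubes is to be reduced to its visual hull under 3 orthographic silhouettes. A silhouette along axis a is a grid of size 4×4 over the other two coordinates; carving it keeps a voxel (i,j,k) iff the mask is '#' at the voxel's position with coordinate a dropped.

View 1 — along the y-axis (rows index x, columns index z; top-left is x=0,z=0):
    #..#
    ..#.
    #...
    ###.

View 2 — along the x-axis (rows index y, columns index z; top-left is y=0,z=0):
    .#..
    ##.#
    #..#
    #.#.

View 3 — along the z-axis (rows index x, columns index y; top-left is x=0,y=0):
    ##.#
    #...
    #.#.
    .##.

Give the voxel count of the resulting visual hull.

voxel count = 7

start: 4×4×4 = 64 voxels
  1. axis=1 (XZ plane), |mask|=7  ⇒  voxels=28
  2. axis=0 (YZ plane), |mask|=8  ⇒  voxels=15
  3. axis=2 (XY plane), |mask|=8  ⇒  voxels=7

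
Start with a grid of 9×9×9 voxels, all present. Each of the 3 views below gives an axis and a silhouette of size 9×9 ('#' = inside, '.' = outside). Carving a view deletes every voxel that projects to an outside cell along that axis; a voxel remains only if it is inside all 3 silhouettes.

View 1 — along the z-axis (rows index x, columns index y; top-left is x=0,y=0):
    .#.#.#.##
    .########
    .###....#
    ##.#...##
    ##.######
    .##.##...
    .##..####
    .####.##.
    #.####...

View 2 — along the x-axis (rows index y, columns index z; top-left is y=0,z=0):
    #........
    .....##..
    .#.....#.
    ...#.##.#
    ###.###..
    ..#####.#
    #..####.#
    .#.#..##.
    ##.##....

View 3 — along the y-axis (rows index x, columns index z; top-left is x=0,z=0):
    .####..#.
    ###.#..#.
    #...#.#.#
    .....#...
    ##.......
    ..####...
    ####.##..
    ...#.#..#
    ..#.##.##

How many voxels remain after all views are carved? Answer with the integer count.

83 voxels

full grid |V| = 729
after view 1 [z-axis, 51 of 81 cells solid] → remaining = 459
after view 2 [x-axis, 35 of 81 cells solid] → remaining = 197
after view 3 [y-axis, 35 of 81 cells solid] → remaining = 83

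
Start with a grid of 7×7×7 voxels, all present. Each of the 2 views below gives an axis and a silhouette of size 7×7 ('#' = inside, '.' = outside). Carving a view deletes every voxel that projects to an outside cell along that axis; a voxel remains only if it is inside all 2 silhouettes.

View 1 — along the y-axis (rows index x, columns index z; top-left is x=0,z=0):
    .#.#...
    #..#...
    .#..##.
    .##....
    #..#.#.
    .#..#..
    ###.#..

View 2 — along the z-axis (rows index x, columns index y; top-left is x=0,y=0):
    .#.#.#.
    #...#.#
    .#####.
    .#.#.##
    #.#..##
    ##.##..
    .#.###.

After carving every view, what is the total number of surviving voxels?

start: 7×7×7 = 343 voxels
  1. axis=1 (XZ plane), |mask|=18  ⇒  voxels=126
  2. axis=2 (XY plane), |mask|=27  ⇒  voxels=71

voxel count = 71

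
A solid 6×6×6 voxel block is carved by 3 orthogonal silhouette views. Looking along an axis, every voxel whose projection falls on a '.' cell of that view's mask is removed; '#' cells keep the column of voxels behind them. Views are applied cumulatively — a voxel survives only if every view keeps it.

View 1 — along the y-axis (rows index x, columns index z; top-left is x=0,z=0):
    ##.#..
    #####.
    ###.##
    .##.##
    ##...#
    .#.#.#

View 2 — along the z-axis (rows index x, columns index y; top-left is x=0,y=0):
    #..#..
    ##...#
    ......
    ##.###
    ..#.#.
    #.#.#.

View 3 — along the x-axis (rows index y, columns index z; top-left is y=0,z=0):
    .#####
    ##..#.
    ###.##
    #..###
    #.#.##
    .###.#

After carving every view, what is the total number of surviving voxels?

39 voxels

full grid |V| = 216
carve view 1 (along y, XZ-mask fill 23/36): 138 voxels remain
carve view 2 (along z, XY-mask fill 15/36): 56 voxels remain
carve view 3 (along x, YZ-mask fill 25/36): 39 voxels remain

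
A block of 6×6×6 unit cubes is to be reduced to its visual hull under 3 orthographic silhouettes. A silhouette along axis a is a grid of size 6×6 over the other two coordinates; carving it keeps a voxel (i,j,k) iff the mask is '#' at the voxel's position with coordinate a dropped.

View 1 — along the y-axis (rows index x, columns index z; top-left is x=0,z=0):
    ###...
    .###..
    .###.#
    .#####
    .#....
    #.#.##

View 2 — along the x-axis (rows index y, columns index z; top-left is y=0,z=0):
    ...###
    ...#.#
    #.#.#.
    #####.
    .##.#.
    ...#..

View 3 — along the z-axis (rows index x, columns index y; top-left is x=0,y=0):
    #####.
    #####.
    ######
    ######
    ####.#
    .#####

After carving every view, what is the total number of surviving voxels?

full grid |V| = 216
step 1: project along y, AND mask (20/36) → |grid| = 120
step 2: project along x, AND mask (17/36) → |grid| = 55
step 3: project along z, AND mask (32/36) → |grid| = 51

remaining voxels: 51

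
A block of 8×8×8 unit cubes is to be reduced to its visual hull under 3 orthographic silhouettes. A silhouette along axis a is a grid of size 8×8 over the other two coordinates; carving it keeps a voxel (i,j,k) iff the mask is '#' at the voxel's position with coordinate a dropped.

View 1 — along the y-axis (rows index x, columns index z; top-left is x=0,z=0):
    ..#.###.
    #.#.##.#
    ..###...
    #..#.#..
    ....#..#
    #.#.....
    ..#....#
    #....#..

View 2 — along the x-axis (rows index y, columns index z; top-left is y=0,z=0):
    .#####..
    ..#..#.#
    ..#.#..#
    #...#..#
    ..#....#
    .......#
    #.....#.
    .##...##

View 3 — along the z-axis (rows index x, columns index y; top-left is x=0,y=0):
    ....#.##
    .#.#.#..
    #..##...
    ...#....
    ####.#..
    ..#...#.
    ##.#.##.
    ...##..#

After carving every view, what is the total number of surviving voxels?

full grid |V| = 512
[1] y-view keeps 23 columns → grid now 184
[2] x-view keeps 23 columns → grid now 75
[3] z-view keeps 25 columns → grid now 32

|visual hull| = 32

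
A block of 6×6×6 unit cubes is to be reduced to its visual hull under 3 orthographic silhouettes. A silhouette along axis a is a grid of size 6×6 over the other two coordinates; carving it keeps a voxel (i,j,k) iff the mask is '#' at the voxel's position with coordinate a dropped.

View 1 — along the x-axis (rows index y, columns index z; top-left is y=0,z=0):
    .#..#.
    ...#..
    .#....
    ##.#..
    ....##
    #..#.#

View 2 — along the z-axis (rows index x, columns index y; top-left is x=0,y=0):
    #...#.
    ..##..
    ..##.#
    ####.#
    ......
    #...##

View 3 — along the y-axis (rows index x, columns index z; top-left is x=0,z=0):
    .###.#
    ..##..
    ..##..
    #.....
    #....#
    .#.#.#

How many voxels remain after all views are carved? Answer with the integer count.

voxel count = 11

start: 6×6×6 = 216 voxels
carve view 1 (along x, YZ-mask fill 12/36): 72 voxels remain
carve view 2 (along z, XY-mask fill 15/36): 32 voxels remain
carve view 3 (along y, XZ-mask fill 14/36): 11 voxels remain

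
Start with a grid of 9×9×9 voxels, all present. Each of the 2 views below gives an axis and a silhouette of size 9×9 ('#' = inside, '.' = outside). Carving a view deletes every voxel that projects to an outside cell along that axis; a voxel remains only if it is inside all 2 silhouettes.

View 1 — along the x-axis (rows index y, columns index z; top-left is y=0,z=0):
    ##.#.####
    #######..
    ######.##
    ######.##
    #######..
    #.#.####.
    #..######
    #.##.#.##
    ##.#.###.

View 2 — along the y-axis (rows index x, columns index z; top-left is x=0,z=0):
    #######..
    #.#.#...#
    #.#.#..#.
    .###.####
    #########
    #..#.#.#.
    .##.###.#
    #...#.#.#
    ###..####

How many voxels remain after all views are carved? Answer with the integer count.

|visual hull| = 358

initial block: 9^3 = 729
V1 x: intersect with YZ mask (62 set) -- 558 left
V2 y: intersect with XZ mask (52 set) -- 358 left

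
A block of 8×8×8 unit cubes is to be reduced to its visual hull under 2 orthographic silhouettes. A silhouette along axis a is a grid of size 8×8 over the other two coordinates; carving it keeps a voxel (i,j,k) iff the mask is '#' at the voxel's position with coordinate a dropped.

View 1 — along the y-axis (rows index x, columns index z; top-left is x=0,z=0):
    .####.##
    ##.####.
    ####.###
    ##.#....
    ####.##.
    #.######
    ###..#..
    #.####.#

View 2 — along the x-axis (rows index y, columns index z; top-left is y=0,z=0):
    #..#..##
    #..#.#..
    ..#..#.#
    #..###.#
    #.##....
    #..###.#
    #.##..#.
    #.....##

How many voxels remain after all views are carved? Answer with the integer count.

full grid |V| = 512
[1] y-view keeps 45 columns → grid now 360
[2] x-view keeps 30 columns → grid now 176

176 voxels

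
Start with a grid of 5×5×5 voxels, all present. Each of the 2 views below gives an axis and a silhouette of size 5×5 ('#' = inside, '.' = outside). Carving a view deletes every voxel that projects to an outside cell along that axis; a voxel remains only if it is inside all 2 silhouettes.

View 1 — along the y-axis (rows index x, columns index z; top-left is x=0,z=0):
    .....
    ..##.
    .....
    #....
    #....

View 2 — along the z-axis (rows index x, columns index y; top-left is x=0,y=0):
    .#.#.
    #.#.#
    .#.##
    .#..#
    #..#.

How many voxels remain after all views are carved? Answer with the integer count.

remaining voxels: 10

before carving: 125 voxels (5×5×5)
[1] y-view keeps 4 columns → grid now 20
[2] z-view keeps 12 columns → grid now 10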